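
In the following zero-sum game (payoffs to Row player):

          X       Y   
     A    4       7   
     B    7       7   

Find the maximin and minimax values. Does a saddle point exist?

Maximin = 7, Minimax = 7, Saddle: True

Work:
Row minimums: [4, 7] → maximin = 7
Column maximums: [7, 7] → minimax = 7
Saddle point exists! Game value = 7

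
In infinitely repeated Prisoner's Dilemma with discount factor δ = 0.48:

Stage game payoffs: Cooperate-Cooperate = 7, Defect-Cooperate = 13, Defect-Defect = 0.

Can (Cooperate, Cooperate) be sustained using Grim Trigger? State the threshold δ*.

δ* = 0.4615; since δ = 0.48 ≥ 0.4615, cooperation can be sustained

Work:
For Grim Trigger:
Cooperate forever: 7/(1-δ)
Defect then punished: 13 + 0·δ/(1-δ)
Need: 7/(1-δ) ≥ 13 + 0·δ/(1-δ)
Solving: δ ≥ (T-R)/(T-P) = (13-7)/(13-0) = 0.4615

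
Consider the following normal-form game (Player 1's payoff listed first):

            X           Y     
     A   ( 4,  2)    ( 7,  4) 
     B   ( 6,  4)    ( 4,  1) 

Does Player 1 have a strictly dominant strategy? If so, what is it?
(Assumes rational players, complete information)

No strictly dominant strategy exists for Player 1

Work:
A strategy strictly dominates another if it gives a strictly higher payoff against every opponent action. Compare each pair of P1's strategies column-by-column:
  A vs B: [4 vs 6, 7 vs 4] → A does not strictly dominate B (column X: 4 ≤ 6)
  B vs A: [6 vs 4, 4 vs 7] → B does not strictly dominate A (column Y: 4 ≤ 7)
No single strategy strictly dominates all others → no strictly dominant strategy.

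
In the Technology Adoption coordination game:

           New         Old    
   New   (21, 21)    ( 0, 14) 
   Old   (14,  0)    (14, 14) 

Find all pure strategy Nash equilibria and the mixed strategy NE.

Pure NE: (New, New) and (Old, Old); Mixed NE: p = 0.6667, q = 0.6667

Work:
Check pure NE:
(New, New): (21, 21) - no unilateral deviation beneficial
(Old, Old): (14, 14) - no unilateral deviation beneficial
Mixed NE: P1 plays New with p = 0.6667, P2 plays New with q = 0.6667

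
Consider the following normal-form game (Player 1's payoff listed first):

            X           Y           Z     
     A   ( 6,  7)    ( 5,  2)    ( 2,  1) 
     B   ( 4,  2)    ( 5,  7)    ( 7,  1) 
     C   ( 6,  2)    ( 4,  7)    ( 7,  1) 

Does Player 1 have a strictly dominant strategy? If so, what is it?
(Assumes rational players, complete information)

No strictly dominant strategy exists for Player 1

Work:
A strategy strictly dominates another if it gives a strictly higher payoff against every opponent action. Compare each pair of P1's strategies column-by-column:
  A vs B: [6 vs 4, 5 vs 5, 2 vs 7] → A does not strictly dominate B (column Y: 5 ≤ 5)
  A vs C: [6 vs 6, 5 vs 4, 2 vs 7] → A does not strictly dominate C (column X: 6 ≤ 6)
  B vs A: [4 vs 6, 5 vs 5, 7 vs 2] → B does not strictly dominate A (column X: 4 ≤ 6)
  B vs C: [4 vs 6, 5 vs 4, 7 vs 7] → B does not strictly dominate C (column X: 4 ≤ 6)
  C vs A: [6 vs 6, 4 vs 5, 7 vs 2] → C does not strictly dominate A (column X: 6 ≤ 6)
  C vs B: [6 vs 4, 4 vs 5, 7 vs 7] → C does not strictly dominate B (column Y: 4 ≤ 5)
No single strategy strictly dominates all others → no strictly dominant strategy.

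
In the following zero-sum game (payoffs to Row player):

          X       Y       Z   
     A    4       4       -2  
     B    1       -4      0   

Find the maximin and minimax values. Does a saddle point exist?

Maximin = -2, Minimax = 0, Saddle: False

Work:
Row minimums: [-2, -4] → maximin = -2
Column maximums: [4, 4, 0] → minimax = 0
No saddle point (maximin ≠ minimax). Mixed strategy needed.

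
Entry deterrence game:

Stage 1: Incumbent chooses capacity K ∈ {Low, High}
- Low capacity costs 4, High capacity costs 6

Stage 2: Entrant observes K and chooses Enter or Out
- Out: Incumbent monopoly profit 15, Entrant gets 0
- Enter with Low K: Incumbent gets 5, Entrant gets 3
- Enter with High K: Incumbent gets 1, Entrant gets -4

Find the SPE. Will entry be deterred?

SPE: (High, Enter|Low, Out|High); Entry deterred. Incumbent net profit = 9

Work:
After Low K: Entrant enters (3 > 0)
After High K: Entrant stays out (-4 < 0)
Incumbent: Low → 5−4=1, High → 15−6=9
Incumbent chooses High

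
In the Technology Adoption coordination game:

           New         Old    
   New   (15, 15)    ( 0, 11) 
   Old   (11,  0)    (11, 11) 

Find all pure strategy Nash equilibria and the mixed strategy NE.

Pure NE: (New, New) and (Old, Old); Mixed NE: p = 0.7333, q = 0.7333

Work:
Check pure NE:
(New, New): (15, 15) - no unilateral deviation beneficial
(Old, Old): (11, 11) - no unilateral deviation beneficial
Mixed NE: P1 plays New with p = 0.7333, P2 plays New with q = 0.7333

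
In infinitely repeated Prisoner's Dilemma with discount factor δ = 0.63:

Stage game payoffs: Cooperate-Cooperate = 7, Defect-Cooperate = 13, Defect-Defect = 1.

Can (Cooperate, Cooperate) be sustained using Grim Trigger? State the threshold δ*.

δ* = 0.5; since δ = 0.63 ≥ 0.5, cooperation can be sustained

Work:
For Grim Trigger:
Cooperate forever: 7/(1-δ)
Defect then punished: 13 + 1·δ/(1-δ)
Need: 7/(1-δ) ≥ 13 + 1·δ/(1-δ)
Solving: δ ≥ (T-R)/(T-P) = (13-7)/(13-1) = 0.5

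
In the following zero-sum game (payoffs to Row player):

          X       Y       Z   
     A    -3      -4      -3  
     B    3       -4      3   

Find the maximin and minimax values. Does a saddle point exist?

Maximin = -4, Minimax = -4, Saddle: True

Work:
Row minimums: [-4, -4] → maximin = -4
Column maximums: [3, -4, 3] → minimax = -4
Saddle point exists! Game value = -4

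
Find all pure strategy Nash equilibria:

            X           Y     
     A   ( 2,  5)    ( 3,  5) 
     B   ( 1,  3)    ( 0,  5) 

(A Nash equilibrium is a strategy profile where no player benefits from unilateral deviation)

Nash equilibrium: (A, X), (A, Y)

Work:
Best responses:
  P1 vs X: payoffs [2, 1] → best response A (payoff 2)
  P1 vs Y: payoffs [3, 0] → best response A (payoff 3)
  P2 vs A: payoffs [5, 5] → best response X/Y (payoff 5)
  P2 vs B: payoffs [3, 5] → best response Y (payoff 5)
Mutual best responses: (A,X), (A,Y) → Nash equilibria.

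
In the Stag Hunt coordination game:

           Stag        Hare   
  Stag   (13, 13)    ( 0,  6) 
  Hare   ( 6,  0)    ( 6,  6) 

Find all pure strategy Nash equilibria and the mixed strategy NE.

Pure NE: (Stag, Stag) and (Hare, Hare); Mixed NE: p = 0.4615, q = 0.4615

Work:
Check pure NE:
(Stag, Stag): (13, 13) - no unilateral deviation beneficial
(Hare, Hare): (6, 6) - no unilateral deviation beneficial
Mixed NE: P1 plays Stag with p = 0.4615, P2 plays Stag with q = 0.4615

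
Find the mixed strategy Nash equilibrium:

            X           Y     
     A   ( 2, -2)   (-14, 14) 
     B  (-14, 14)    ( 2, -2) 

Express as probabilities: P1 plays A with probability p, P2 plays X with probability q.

p = 0.5, q = 0.5

Work:
Find probabilities that make opponent indifferent:
P2 chooses q to make P1 indifferent between A and B
P1 chooses p to make P2 indifferent between X and Y
Mixed NE: P1 plays (A: 0.5, B: 0.5), P2 plays (X: 0.5, Y: 0.5)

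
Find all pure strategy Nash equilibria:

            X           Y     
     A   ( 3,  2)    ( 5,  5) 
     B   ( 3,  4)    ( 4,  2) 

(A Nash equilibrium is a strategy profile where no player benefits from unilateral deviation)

Nash equilibrium: (A, Y), (B, X)

Work:
Best responses:
  P1 vs X: payoffs [3, 3] → best response A/B (payoff 3)
  P1 vs Y: payoffs [5, 4] → best response A (payoff 5)
  P2 vs A: payoffs [2, 5] → best response Y (payoff 5)
  P2 vs B: payoffs [4, 2] → best response X (payoff 4)
Mutual best responses: (A,Y), (B,X) → Nash equilibria.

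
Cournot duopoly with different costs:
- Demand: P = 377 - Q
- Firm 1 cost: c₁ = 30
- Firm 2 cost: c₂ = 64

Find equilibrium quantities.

q₁* = 127.0, q₂* = 93.0

Work:
Reaction: q₁ = (377 - 30 - q₂)/2
Reaction: q₂ = (377 - 64 - q₁)/2
Solve simultaneously:
q₁* = (377 - 2×30 + 64)/3 = 127.0
q₂* = (377 - 2×64 + 30)/3 = 93.0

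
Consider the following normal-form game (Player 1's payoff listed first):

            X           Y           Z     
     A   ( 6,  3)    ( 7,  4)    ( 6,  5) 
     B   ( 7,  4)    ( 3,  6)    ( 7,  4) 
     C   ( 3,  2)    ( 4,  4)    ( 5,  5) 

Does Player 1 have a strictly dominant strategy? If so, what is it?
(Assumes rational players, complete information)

No strictly dominant strategy exists for Player 1

Work:
A strategy strictly dominates another if it gives a strictly higher payoff against every opponent action. Compare each pair of P1's strategies column-by-column:
  A vs B: [6 vs 7, 7 vs 3, 6 vs 7] → A does not strictly dominate B (column X: 6 ≤ 7)
  A vs C: [6 vs 3, 7 vs 4, 6 vs 5] → A strictly dominates C
  B vs A: [7 vs 6, 3 vs 7, 7 vs 6] → B does not strictly dominate A (column Y: 3 ≤ 7)
  B vs C: [7 vs 3, 3 vs 4, 7 vs 5] → B does not strictly dominate C (column Y: 3 ≤ 4)
  C vs A: [3 vs 6, 4 vs 7, 5 vs 6] → C does not strictly dominate A (column X: 3 ≤ 6)
  C vs B: [3 vs 7, 4 vs 3, 5 vs 7] → C does not strictly dominate B (column X: 3 ≤ 7)
No single strategy strictly dominates all others → no strictly dominant strategy.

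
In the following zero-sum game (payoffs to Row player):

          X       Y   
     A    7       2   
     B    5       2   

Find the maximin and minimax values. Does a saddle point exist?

Maximin = 2, Minimax = 2, Saddle: True

Work:
Row minimums: [2, 2] → maximin = 2
Column maximums: [7, 2] → minimax = 2
Saddle point exists! Game value = 2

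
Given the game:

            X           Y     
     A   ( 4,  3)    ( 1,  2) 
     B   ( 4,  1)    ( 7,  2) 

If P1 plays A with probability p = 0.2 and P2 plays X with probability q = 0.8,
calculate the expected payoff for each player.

E[P1] = 4.36, E[P2] = 1.52

Work:
E[P1] = p·q·π₁(A,X) + p·(1-q)·π₁(A,Y) + (1-p)·q·π₁(B,X) + (1-p)·(1-q)·π₁(B,Y)
= 0.2·0.8·4 + 0.2·0.2·1 + 0.8·0.8·4 + 0.8·0.2·7
= 4.36

E[P2] = 1.52 (similar calculation)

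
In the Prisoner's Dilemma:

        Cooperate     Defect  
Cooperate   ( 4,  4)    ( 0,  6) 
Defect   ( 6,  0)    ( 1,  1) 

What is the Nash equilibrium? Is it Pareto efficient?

(Defect, Defect) is NE; not Pareto efficient

Work:
Defect dominates Cooperate for both players:
If P2 cooperates: Defect (6) > Cooperate (4)
If P2 defects: Defect (1) > Cooperate (0)
NE: (Defect, Defect) with payoff (1, 1)
But (Cooperate, Cooperate) = (4, 4) Pareto dominates (1, 1)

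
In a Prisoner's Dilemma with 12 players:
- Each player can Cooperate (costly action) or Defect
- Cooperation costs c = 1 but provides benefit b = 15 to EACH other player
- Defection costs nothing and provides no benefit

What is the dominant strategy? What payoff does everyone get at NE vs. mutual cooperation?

Dominant: Defect; NE payoff = 0; Coop payoff = 164

Work:
Defect dominates (saves cost c = 1, benefit to others is external)
NE: All defect → everyone gets 0
If all cooperate: each receives (11)×15 - 1 = 164
Social dilemma: 164 > 0 but NE gives 0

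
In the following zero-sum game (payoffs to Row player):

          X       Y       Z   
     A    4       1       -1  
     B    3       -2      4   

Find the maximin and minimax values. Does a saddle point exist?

Maximin = -1, Minimax = 1, Saddle: False

Work:
Row minimums: [-1, -2] → maximin = -1
Column maximums: [4, 1, 4] → minimax = 1
No saddle point (maximin ≠ minimax). Mixed strategy needed.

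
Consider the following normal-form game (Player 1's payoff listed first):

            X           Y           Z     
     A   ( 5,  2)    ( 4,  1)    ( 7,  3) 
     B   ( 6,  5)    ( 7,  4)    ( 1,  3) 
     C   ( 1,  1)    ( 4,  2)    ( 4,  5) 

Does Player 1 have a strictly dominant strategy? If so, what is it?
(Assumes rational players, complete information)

No strictly dominant strategy exists for Player 1

Work:
A strategy strictly dominates another if it gives a strictly higher payoff against every opponent action. Compare each pair of P1's strategies column-by-column:
  A vs B: [5 vs 6, 4 vs 7, 7 vs 1] → A does not strictly dominate B (column X: 5 ≤ 6)
  A vs C: [5 vs 1, 4 vs 4, 7 vs 4] → A does not strictly dominate C (column Y: 4 ≤ 4)
  B vs A: [6 vs 5, 7 vs 4, 1 vs 7] → B does not strictly dominate A (column Z: 1 ≤ 7)
  B vs C: [6 vs 1, 7 vs 4, 1 vs 4] → B does not strictly dominate C (column Z: 1 ≤ 4)
  C vs A: [1 vs 5, 4 vs 4, 4 vs 7] → C does not strictly dominate A (column X: 1 ≤ 5)
  C vs B: [1 vs 6, 4 vs 7, 4 vs 1] → C does not strictly dominate B (column X: 1 ≤ 6)
No single strategy strictly dominates all others → no strictly dominant strategy.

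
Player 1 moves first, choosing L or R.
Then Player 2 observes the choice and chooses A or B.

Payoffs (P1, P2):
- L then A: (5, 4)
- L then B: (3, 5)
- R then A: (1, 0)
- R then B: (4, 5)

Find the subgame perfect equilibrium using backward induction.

P1 plays R, P2 plays B after L and B after R; Payoff (4, 5)

Work:
Backward induction:
After L: P2 chooses B → P1 gets 3
After R: P2 chooses B → P1 gets 4
P1 chooses R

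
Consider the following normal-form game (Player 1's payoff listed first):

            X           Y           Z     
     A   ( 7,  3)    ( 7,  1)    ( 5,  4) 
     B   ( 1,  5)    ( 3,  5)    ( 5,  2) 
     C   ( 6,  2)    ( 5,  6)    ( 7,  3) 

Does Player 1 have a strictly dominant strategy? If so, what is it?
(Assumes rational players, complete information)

No strictly dominant strategy exists for Player 1

Work:
A strategy strictly dominates another if it gives a strictly higher payoff against every opponent action. Compare each pair of P1's strategies column-by-column:
  A vs B: [7 vs 1, 7 vs 3, 5 vs 5] → A does not strictly dominate B (column Z: 5 ≤ 5)
  A vs C: [7 vs 6, 7 vs 5, 5 vs 7] → A does not strictly dominate C (column Z: 5 ≤ 7)
  B vs A: [1 vs 7, 3 vs 7, 5 vs 5] → B does not strictly dominate A (column X: 1 ≤ 7)
  B vs C: [1 vs 6, 3 vs 5, 5 vs 7] → B does not strictly dominate C (column X: 1 ≤ 6)
  C vs A: [6 vs 7, 5 vs 7, 7 vs 5] → C does not strictly dominate A (column X: 6 ≤ 7)
  C vs B: [6 vs 1, 5 vs 3, 7 vs 5] → C strictly dominates B
No single strategy strictly dominates all others → no strictly dominant strategy.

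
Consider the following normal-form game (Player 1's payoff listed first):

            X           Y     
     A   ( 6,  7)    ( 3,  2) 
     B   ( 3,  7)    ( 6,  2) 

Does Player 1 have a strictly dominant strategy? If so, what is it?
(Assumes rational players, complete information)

No strictly dominant strategy exists for Player 1

Work:
A strategy strictly dominates another if it gives a strictly higher payoff against every opponent action. Compare each pair of P1's strategies column-by-column:
  A vs B: [6 vs 3, 3 vs 6] → A does not strictly dominate B (column Y: 3 ≤ 6)
  B vs A: [3 vs 6, 6 vs 3] → B does not strictly dominate A (column X: 3 ≤ 6)
No single strategy strictly dominates all others → no strictly dominant strategy.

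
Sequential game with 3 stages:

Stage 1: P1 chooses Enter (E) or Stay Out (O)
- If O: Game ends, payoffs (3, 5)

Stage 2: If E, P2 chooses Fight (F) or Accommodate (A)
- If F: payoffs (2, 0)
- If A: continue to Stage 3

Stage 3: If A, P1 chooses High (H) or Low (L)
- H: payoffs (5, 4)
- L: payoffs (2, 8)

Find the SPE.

SPE: (E, A, H); Outcome (5, 4)

Work:
Stage 3: P1 chooses H (5 vs 2)
Stage 2: P2: F->0, A->4 (anticipating H). Choose A
Stage 1: P1: O->3, E->5 (anticipating A, H). Choose E
SPE path: E -> A -> H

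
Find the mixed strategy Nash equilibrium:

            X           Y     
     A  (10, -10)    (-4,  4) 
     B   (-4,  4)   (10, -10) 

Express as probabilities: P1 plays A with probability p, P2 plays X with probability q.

p = 0.5, q = 0.5

Work:
Find probabilities that make opponent indifferent:
P2 chooses q to make P1 indifferent between A and B
P1 chooses p to make P2 indifferent between X and Y
Mixed NE: P1 plays (A: 0.5, B: 0.5), P2 plays (X: 0.5, Y: 0.5)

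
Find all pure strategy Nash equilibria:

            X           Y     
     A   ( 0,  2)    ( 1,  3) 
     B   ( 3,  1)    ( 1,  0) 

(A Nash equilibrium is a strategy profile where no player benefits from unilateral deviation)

Nash equilibrium: (A, Y), (B, X)

Work:
Best responses:
  P1 vs X: payoffs [0, 3] → best response B (payoff 3)
  P1 vs Y: payoffs [1, 1] → best response A/B (payoff 1)
  P2 vs A: payoffs [2, 3] → best response Y (payoff 3)
  P2 vs B: payoffs [1, 0] → best response X (payoff 1)
Mutual best responses: (A,Y), (B,X) → Nash equilibria.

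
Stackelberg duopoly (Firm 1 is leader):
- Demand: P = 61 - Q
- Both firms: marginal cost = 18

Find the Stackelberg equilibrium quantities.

q₁* (leader) = 21.5, q₂* (follower) = 10.75

Work:
Follower's reaction: q₂ = (a - c - q₁)/2
Leader substitutes: π₁ = q₁·(a - q₁ - (a-c-q₁)/2 - c)
FOC: q₁* = (61 - 18)/2 = 21.50
Then: q₂* = (61 - 18 - 21.5)/2 = 10.75
Leader has first-mover advantage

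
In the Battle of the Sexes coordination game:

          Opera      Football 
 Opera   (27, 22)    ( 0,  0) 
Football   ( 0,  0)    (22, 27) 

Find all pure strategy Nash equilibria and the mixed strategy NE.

Pure NE: (Opera, Opera) and (Football, Football); Mixed NE: p = 0.551, q = 0.449

Work:
Check pure NE:
(Opera, Opera): (27, 22) - no unilateral deviation beneficial
(Football, Football): (22, 27) - no unilateral deviation beneficial
Mixed NE: P1 plays Opera with p = 0.551, P2 plays Opera with q = 0.449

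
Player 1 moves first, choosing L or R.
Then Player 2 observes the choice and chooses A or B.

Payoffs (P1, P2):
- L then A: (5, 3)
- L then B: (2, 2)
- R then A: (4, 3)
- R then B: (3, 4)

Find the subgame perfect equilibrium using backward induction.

P1 plays L, P2 plays A after L and B after R; Payoff (5, 3)

Work:
Backward induction:
After L: P2 chooses A → P1 gets 5
After R: P2 chooses B → P1 gets 3
P1 chooses L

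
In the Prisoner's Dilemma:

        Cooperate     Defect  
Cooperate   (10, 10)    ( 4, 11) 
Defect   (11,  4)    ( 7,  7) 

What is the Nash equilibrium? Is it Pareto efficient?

(Defect, Defect) is NE; not Pareto efficient

Work:
Defect dominates Cooperate for both players:
If P2 cooperates: Defect (11) > Cooperate (10)
If P2 defects: Defect (7) > Cooperate (4)
NE: (Defect, Defect) with payoff (7, 7)
But (Cooperate, Cooperate) = (10, 10) Pareto dominates (7, 7)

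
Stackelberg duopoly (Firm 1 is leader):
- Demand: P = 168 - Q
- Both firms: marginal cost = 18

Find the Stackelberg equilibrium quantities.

q₁* (leader) = 75.0, q₂* (follower) = 37.5

Work:
Follower's reaction: q₂ = (a - c - q₁)/2
Leader substitutes: π₁ = q₁·(a - q₁ - (a-c-q₁)/2 - c)
FOC: q₁* = (168 - 18)/2 = 75.00
Then: q₂* = (168 - 18 - 75.0)/2 = 37.50
Leader has first-mover advantage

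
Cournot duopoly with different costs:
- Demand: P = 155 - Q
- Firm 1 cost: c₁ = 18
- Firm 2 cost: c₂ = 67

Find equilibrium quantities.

q₁* = 62.0, q₂* = 13.0

Work:
Reaction: q₁ = (155 - 18 - q₂)/2
Reaction: q₂ = (155 - 67 - q₁)/2
Solve simultaneously:
q₁* = (155 - 2×18 + 67)/3 = 62.0
q₂* = (155 - 2×67 + 18)/3 = 13.0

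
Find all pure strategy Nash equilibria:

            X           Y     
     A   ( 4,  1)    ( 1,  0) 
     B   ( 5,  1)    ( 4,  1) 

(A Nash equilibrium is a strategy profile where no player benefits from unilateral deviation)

Nash equilibrium: (B, X), (B, Y)

Work:
Best responses:
  P1 vs X: payoffs [4, 5] → best response B (payoff 5)
  P1 vs Y: payoffs [1, 4] → best response B (payoff 4)
  P2 vs A: payoffs [1, 0] → best response X (payoff 1)
  P2 vs B: payoffs [1, 1] → best response X/Y (payoff 1)
Mutual best responses: (B,X), (B,Y) → Nash equilibria.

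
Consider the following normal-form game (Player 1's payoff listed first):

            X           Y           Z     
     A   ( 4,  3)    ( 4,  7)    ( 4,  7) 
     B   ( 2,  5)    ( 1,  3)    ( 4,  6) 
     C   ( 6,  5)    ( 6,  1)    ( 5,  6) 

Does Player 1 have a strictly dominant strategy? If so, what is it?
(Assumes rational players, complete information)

Yes, Player 1's strictly dominant strategy is C

Work:
A strategy strictly dominates another if it gives a strictly higher payoff against every opponent action. Compare each pair of P1's strategies column-by-column:
  A vs B: [4 vs 2, 4 vs 1, 4 vs 4] → A does not strictly dominate B (column Z: 4 ≤ 4)
  A vs C: [4 vs 6, 4 vs 6, 4 vs 5] → A does not strictly dominate C (column X: 4 ≤ 6)
  B vs A: [2 vs 4, 1 vs 4, 4 vs 4] → B does not strictly dominate A (column X: 2 ≤ 4)
  B vs C: [2 vs 6, 1 vs 6, 4 vs 5] → B does not strictly dominate C (column X: 2 ≤ 6)
  C vs A: [6 vs 4, 6 vs 4, 5 vs 4] → C strictly dominates A
  C vs B: [6 vs 2, 6 vs 1, 5 vs 4] → C strictly dominates B
C strictly dominates every other strategy → strictly dominant.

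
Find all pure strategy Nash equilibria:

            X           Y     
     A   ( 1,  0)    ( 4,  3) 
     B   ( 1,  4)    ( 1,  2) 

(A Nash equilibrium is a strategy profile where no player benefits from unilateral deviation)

Nash equilibrium: (A, Y), (B, X)

Work:
Best responses:
  P1 vs X: payoffs [1, 1] → best response A/B (payoff 1)
  P1 vs Y: payoffs [4, 1] → best response A (payoff 4)
  P2 vs A: payoffs [0, 3] → best response Y (payoff 3)
  P2 vs B: payoffs [4, 2] → best response X (payoff 4)
Mutual best responses: (A,Y), (B,X) → Nash equilibria.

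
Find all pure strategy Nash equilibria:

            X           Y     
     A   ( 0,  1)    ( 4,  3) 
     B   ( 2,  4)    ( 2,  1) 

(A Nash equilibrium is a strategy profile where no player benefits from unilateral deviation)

Nash equilibrium: (A, Y), (B, X)

Work:
Best responses:
  P1 vs X: payoffs [0, 2] → best response B (payoff 2)
  P1 vs Y: payoffs [4, 2] → best response A (payoff 4)
  P2 vs A: payoffs [1, 3] → best response Y (payoff 3)
  P2 vs B: payoffs [4, 1] → best response X (payoff 4)
Mutual best responses: (A,Y), (B,X) → Nash equilibria.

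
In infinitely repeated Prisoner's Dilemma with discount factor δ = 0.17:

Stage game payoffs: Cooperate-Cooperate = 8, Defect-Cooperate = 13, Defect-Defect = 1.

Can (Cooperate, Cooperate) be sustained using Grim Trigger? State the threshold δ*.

δ* = 0.4167; since δ = 0.17 < 0.4167, cooperation cannot be sustained

Work:
For Grim Trigger:
Cooperate forever: 8/(1-δ)
Defect then punished: 13 + 1·δ/(1-δ)
Need: 8/(1-δ) ≥ 13 + 1·δ/(1-δ)
Solving: δ ≥ (T-R)/(T-P) = (13-8)/(13-1) = 0.4167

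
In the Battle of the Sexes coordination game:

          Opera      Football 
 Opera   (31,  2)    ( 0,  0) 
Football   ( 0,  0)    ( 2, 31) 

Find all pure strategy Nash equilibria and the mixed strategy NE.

Pure NE: (Opera, Opera) and (Football, Football); Mixed NE: p = 0.9394, q = 0.0606

Work:
Check pure NE:
(Opera, Opera): (31, 2) - no unilateral deviation beneficial
(Football, Football): (2, 31) - no unilateral deviation beneficial
Mixed NE: P1 plays Opera with p = 0.9394, P2 plays Opera with q = 0.0606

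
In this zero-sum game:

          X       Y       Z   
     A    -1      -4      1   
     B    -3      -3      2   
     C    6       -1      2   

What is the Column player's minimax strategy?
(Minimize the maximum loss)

Column should play Y, value = -1

Work:
Column player minimizes Row's maximum payoff:
Column X: max payoff to Row = 6
Column Y: max payoff to Row = -1
Column Z: max payoff to Row = 2
Minimum is -1, achieved by column Y.
Minimax strategy: Y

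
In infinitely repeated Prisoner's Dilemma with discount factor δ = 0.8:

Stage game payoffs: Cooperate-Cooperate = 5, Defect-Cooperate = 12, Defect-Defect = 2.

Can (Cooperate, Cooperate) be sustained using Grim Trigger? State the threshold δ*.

δ* = 0.7; since δ = 0.8 ≥ 0.7, cooperation can be sustained

Work:
For Grim Trigger:
Cooperate forever: 5/(1-δ)
Defect then punished: 12 + 2·δ/(1-δ)
Need: 5/(1-δ) ≥ 12 + 2·δ/(1-δ)
Solving: δ ≥ (T-R)/(T-P) = (12-5)/(12-2) = 0.7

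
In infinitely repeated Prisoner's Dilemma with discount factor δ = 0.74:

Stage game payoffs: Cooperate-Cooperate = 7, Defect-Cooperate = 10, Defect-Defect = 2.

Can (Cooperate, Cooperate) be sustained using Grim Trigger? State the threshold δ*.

δ* = 0.375; since δ = 0.74 ≥ 0.375, cooperation can be sustained

Work:
For Grim Trigger:
Cooperate forever: 7/(1-δ)
Defect then punished: 10 + 2·δ/(1-δ)
Need: 7/(1-δ) ≥ 10 + 2·δ/(1-δ)
Solving: δ ≥ (T-R)/(T-P) = (10-7)/(10-2) = 0.375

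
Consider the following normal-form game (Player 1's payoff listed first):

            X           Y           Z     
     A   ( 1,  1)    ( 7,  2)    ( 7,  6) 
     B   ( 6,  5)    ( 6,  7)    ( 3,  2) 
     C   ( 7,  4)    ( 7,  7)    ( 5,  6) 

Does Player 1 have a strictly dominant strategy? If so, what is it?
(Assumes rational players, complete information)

No strictly dominant strategy exists for Player 1

Work:
A strategy strictly dominates another if it gives a strictly higher payoff against every opponent action. Compare each pair of P1's strategies column-by-column:
  A vs B: [1 vs 6, 7 vs 6, 7 vs 3] → A does not strictly dominate B (column X: 1 ≤ 6)
  A vs C: [1 vs 7, 7 vs 7, 7 vs 5] → A does not strictly dominate C (column X: 1 ≤ 7)
  B vs A: [6 vs 1, 6 vs 7, 3 vs 7] → B does not strictly dominate A (column Y: 6 ≤ 7)
  B vs C: [6 vs 7, 6 vs 7, 3 vs 5] → B does not strictly dominate C (column X: 6 ≤ 7)
  C vs A: [7 vs 1, 7 vs 7, 5 vs 7] → C does not strictly dominate A (column Y: 7 ≤ 7)
  C vs B: [7 vs 6, 7 vs 6, 5 vs 3] → C strictly dominates B
No single strategy strictly dominates all others → no strictly dominant strategy.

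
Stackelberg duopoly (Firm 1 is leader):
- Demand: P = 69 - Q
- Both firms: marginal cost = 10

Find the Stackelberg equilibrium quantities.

q₁* (leader) = 29.5, q₂* (follower) = 14.75

Work:
Follower's reaction: q₂ = (a - c - q₁)/2
Leader substitutes: π₁ = q₁·(a - q₁ - (a-c-q₁)/2 - c)
FOC: q₁* = (69 - 10)/2 = 29.50
Then: q₂* = (69 - 10 - 29.5)/2 = 14.75
Leader has first-mover advantage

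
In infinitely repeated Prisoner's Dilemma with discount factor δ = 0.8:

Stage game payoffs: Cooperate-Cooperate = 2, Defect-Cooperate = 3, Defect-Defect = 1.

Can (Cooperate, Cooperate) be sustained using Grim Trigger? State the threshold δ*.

δ* = 0.5; since δ = 0.8 ≥ 0.5, cooperation can be sustained

Work:
For Grim Trigger:
Cooperate forever: 2/(1-δ)
Defect then punished: 3 + 1·δ/(1-δ)
Need: 2/(1-δ) ≥ 3 + 1·δ/(1-δ)
Solving: δ ≥ (T-R)/(T-P) = (3-2)/(3-1) = 0.5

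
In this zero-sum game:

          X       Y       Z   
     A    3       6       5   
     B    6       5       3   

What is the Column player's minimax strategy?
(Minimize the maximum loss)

Column should play Z, value = 5

Work:
Column player minimizes Row's maximum payoff:
Column X: max payoff to Row = 6
Column Y: max payoff to Row = 6
Column Z: max payoff to Row = 5
Minimum is 5, achieved by column Z.
Minimax strategy: Z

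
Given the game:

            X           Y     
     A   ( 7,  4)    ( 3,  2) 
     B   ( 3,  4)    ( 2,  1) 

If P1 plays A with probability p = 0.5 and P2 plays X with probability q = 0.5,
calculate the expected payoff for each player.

E[P1] = 3.75, E[P2] = 2.75

Work:
E[P1] = p·q·π₁(A,X) + p·(1-q)·π₁(A,Y) + (1-p)·q·π₁(B,X) + (1-p)·(1-q)·π₁(B,Y)
= 0.5·0.5·7 + 0.5·0.5·3 + 0.5·0.5·3 + 0.5·0.5·2
= 3.75

E[P2] = 2.75 (similar calculation)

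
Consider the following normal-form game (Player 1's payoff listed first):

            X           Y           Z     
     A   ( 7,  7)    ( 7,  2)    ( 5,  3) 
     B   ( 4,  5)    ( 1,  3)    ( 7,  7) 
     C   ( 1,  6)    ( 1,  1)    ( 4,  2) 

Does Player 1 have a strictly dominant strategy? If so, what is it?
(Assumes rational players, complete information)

No strictly dominant strategy exists for Player 1

Work:
A strategy strictly dominates another if it gives a strictly higher payoff against every opponent action. Compare each pair of P1's strategies column-by-column:
  A vs B: [7 vs 4, 7 vs 1, 5 vs 7] → A does not strictly dominate B (column Z: 5 ≤ 7)
  A vs C: [7 vs 1, 7 vs 1, 5 vs 4] → A strictly dominates C
  B vs A: [4 vs 7, 1 vs 7, 7 vs 5] → B does not strictly dominate A (column X: 4 ≤ 7)
  B vs C: [4 vs 1, 1 vs 1, 7 vs 4] → B does not strictly dominate C (column Y: 1 ≤ 1)
  C vs A: [1 vs 7, 1 vs 7, 4 vs 5] → C does not strictly dominate A (column X: 1 ≤ 7)
  C vs B: [1 vs 4, 1 vs 1, 4 vs 7] → C does not strictly dominate B (column X: 1 ≤ 4)
No single strategy strictly dominates all others → no strictly dominant strategy.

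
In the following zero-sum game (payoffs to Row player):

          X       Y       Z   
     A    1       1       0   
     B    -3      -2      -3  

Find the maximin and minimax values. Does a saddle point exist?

Maximin = 0, Minimax = 0, Saddle: True

Work:
Row minimums: [0, -3] → maximin = 0
Column maximums: [1, 1, 0] → minimax = 0
Saddle point exists! Game value = 0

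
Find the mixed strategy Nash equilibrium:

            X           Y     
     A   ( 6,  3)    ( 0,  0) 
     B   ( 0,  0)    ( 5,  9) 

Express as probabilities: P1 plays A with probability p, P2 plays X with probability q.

p = 0.75, q = 0.4545

Work:
Find probabilities that make opponent indifferent:
P2 chooses q to make P1 indifferent between A and B
P1 chooses p to make P2 indifferent between X and Y
Mixed NE: P1 plays (A: 0.75, B: 0.25), P2 plays (X: 0.4545, Y: 0.5455)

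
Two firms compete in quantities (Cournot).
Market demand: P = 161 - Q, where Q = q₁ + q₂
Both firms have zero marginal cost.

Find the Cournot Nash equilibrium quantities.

q₁* = q₂* = 53.67; P* = 53.67

Work:
Profit: π_i = P·q_i = (a - q_i - q_j)·q_i
FOC: ∂π_i/∂q_i = a - 2q_i - q_j = 0
Reaction function: q_i = (161 - q_j)/2
Symmetry: q* = 161/3 = 53.67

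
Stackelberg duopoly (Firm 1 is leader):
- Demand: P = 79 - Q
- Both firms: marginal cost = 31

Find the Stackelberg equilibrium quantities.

q₁* (leader) = 24.0, q₂* (follower) = 12.0

Work:
Follower's reaction: q₂ = (a - c - q₁)/2
Leader substitutes: π₁ = q₁·(a - q₁ - (a-c-q₁)/2 - c)
FOC: q₁* = (79 - 31)/2 = 24.00
Then: q₂* = (79 - 31 - 24.0)/2 = 12.00
Leader has first-mover advantage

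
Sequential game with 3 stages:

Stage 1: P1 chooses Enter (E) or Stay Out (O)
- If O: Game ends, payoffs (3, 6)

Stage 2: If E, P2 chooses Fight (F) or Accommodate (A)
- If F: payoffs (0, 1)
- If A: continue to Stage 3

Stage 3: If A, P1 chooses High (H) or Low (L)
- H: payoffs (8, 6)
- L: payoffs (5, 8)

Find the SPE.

SPE: (E, A, H); Outcome (8, 6)

Work:
Stage 3: P1 chooses H (8 vs 5)
Stage 2: P2: F->1, A->6 (anticipating H). Choose A
Stage 1: P1: O->3, E->8 (anticipating A, H). Choose E
SPE path: E -> A -> H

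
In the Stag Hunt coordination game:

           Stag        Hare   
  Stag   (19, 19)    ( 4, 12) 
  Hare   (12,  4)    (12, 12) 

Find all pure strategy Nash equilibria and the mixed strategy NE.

Pure NE: (Stag, Stag) and (Hare, Hare); Mixed NE: p = 0.5333, q = 0.5333

Work:
Check pure NE:
(Stag, Stag): (19, 19) - no unilateral deviation beneficial
(Hare, Hare): (12, 12) - no unilateral deviation beneficial
Mixed NE: P1 plays Stag with p = 0.5333, P2 plays Stag with q = 0.5333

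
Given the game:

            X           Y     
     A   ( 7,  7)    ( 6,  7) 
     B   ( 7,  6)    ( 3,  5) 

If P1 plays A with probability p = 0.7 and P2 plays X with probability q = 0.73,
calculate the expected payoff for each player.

E[P1] = 6.487, E[P2] = 6.619

Work:
E[P1] = p·q·π₁(A,X) + p·(1-q)·π₁(A,Y) + (1-p)·q·π₁(B,X) + (1-p)·(1-q)·π₁(B,Y)
= 0.7·0.73·7 + 0.7·0.27·6 + 0.3·0.73·7 + 0.3·0.27·3
= 6.487

E[P2] = 6.619 (similar calculation)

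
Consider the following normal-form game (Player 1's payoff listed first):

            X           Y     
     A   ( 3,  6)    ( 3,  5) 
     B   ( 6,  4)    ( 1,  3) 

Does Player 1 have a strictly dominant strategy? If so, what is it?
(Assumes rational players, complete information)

No strictly dominant strategy exists for Player 1

Work:
A strategy strictly dominates another if it gives a strictly higher payoff against every opponent action. Compare each pair of P1's strategies column-by-column:
  A vs B: [3 vs 6, 3 vs 1] → A does not strictly dominate B (column X: 3 ≤ 6)
  B vs A: [6 vs 3, 1 vs 3] → B does not strictly dominate A (column Y: 1 ≤ 3)
No single strategy strictly dominates all others → no strictly dominant strategy.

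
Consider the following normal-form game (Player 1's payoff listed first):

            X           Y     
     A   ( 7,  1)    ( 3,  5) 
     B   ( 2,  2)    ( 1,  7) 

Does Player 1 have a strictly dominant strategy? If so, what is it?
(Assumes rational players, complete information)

Yes, Player 1's strictly dominant strategy is A

Work:
A strategy strictly dominates another if it gives a strictly higher payoff against every opponent action. Compare each pair of P1's strategies column-by-column:
  A vs B: [7 vs 2, 3 vs 1] → A strictly dominates B
  B vs A: [2 vs 7, 1 vs 3] → B does not strictly dominate A (column X: 2 ≤ 7)
A strictly dominates every other strategy → strictly dominant.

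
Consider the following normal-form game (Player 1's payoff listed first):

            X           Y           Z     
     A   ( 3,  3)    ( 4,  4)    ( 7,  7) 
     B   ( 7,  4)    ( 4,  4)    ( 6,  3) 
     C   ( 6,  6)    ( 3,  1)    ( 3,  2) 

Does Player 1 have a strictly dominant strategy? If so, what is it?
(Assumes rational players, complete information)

No strictly dominant strategy exists for Player 1

Work:
A strategy strictly dominates another if it gives a strictly higher payoff against every opponent action. Compare each pair of P1's strategies column-by-column:
  A vs B: [3 vs 7, 4 vs 4, 7 vs 6] → A does not strictly dominate B (column X: 3 ≤ 7)
  A vs C: [3 vs 6, 4 vs 3, 7 vs 3] → A does not strictly dominate C (column X: 3 ≤ 6)
  B vs A: [7 vs 3, 4 vs 4, 6 vs 7] → B does not strictly dominate A (column Y: 4 ≤ 4)
  B vs C: [7 vs 6, 4 vs 3, 6 vs 3] → B strictly dominates C
  C vs A: [6 vs 3, 3 vs 4, 3 vs 7] → C does not strictly dominate A (column Y: 3 ≤ 4)
  C vs B: [6 vs 7, 3 vs 4, 3 vs 6] → C does not strictly dominate B (column X: 6 ≤ 7)
No single strategy strictly dominates all others → no strictly dominant strategy.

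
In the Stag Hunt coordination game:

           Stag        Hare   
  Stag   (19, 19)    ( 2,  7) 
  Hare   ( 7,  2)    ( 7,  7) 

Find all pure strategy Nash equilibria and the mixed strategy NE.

Pure NE: (Stag, Stag) and (Hare, Hare); Mixed NE: p = 0.2941, q = 0.2941

Work:
Check pure NE:
(Stag, Stag): (19, 19) - no unilateral deviation beneficial
(Hare, Hare): (7, 7) - no unilateral deviation beneficial
Mixed NE: P1 plays Stag with p = 0.2941, P2 plays Stag with q = 0.2941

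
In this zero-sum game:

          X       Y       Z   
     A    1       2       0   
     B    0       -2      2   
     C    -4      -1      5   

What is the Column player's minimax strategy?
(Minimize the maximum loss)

Column should play X, value = 1

Work:
Column player minimizes Row's maximum payoff:
Column X: max payoff to Row = 1
Column Y: max payoff to Row = 2
Column Z: max payoff to Row = 5
Minimum is 1, achieved by column X.
Minimax strategy: X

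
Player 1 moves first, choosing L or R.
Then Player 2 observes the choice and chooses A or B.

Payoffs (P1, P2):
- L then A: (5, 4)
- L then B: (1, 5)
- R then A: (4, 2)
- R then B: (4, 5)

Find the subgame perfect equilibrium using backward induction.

P1 plays R, P2 plays B after L and B after R; Payoff (4, 5)

Work:
Backward induction:
After L: P2 chooses B → P1 gets 1
After R: P2 chooses B → P1 gets 4
P1 chooses R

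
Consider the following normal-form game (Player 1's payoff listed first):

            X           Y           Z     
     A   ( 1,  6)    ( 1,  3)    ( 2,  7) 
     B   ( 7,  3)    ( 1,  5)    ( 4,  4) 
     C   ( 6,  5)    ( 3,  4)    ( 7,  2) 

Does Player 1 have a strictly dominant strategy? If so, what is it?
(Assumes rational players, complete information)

No strictly dominant strategy exists for Player 1

Work:
A strategy strictly dominates another if it gives a strictly higher payoff against every opponent action. Compare each pair of P1's strategies column-by-column:
  A vs B: [1 vs 7, 1 vs 1, 2 vs 4] → A does not strictly dominate B (column X: 1 ≤ 7)
  A vs C: [1 vs 6, 1 vs 3, 2 vs 7] → A does not strictly dominate C (column X: 1 ≤ 6)
  B vs A: [7 vs 1, 1 vs 1, 4 vs 2] → B does not strictly dominate A (column Y: 1 ≤ 1)
  B vs C: [7 vs 6, 1 vs 3, 4 vs 7] → B does not strictly dominate C (column Y: 1 ≤ 3)
  C vs A: [6 vs 1, 3 vs 1, 7 vs 2] → C strictly dominates A
  C vs B: [6 vs 7, 3 vs 1, 7 vs 4] → C does not strictly dominate B (column X: 6 ≤ 7)
No single strategy strictly dominates all others → no strictly dominant strategy.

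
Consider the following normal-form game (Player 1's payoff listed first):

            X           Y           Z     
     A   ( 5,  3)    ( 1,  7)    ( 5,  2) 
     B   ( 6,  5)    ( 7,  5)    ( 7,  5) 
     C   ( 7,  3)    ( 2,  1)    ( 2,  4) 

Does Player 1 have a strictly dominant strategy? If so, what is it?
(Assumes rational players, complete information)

No strictly dominant strategy exists for Player 1

Work:
A strategy strictly dominates another if it gives a strictly higher payoff against every opponent action. Compare each pair of P1's strategies column-by-column:
  A vs B: [5 vs 6, 1 vs 7, 5 vs 7] → A does not strictly dominate B (column X: 5 ≤ 6)
  A vs C: [5 vs 7, 1 vs 2, 5 vs 2] → A does not strictly dominate C (column X: 5 ≤ 7)
  B vs A: [6 vs 5, 7 vs 1, 7 vs 5] → B strictly dominates A
  B vs C: [6 vs 7, 7 vs 2, 7 vs 2] → B does not strictly dominate C (column X: 6 ≤ 7)
  C vs A: [7 vs 5, 2 vs 1, 2 vs 5] → C does not strictly dominate A (column Z: 2 ≤ 5)
  C vs B: [7 vs 6, 2 vs 7, 2 vs 7] → C does not strictly dominate B (column Y: 2 ≤ 7)
No single strategy strictly dominates all others → no strictly dominant strategy.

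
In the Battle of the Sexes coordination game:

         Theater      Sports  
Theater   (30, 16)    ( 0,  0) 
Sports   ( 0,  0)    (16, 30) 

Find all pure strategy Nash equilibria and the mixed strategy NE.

Pure NE: (Theater, Theater) and (Sports, Sports); Mixed NE: p = 0.6522, q = 0.3478

Work:
Check pure NE:
(Theater, Theater): (30, 16) - no unilateral deviation beneficial
(Sports, Sports): (16, 30) - no unilateral deviation beneficial
Mixed NE: P1 plays Theater with p = 0.6522, P2 plays Theater with q = 0.3478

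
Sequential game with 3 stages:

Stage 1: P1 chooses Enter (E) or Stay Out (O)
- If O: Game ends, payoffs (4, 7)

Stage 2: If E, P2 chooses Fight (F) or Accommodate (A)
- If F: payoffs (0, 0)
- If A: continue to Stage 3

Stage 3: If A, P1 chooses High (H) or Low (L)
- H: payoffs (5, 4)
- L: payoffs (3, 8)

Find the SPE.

SPE: (E, A, H); Outcome (5, 4)

Work:
Stage 3: P1 chooses H (5 vs 3)
Stage 2: P2: F->0, A->4 (anticipating H). Choose A
Stage 1: P1: O->4, E->5 (anticipating A, H). Choose E
SPE path: E -> A -> H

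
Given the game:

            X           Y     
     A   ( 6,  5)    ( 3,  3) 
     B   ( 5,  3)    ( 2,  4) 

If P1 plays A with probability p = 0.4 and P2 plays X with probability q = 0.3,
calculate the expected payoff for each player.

E[P1] = 3.3, E[P2] = 3.66

Work:
E[P1] = p·q·π₁(A,X) + p·(1-q)·π₁(A,Y) + (1-p)·q·π₁(B,X) + (1-p)·(1-q)·π₁(B,Y)
= 0.4·0.3·6 + 0.4·0.7·3 + 0.6·0.3·5 + 0.6·0.7·2
= 3.3

E[P2] = 3.66 (similar calculation)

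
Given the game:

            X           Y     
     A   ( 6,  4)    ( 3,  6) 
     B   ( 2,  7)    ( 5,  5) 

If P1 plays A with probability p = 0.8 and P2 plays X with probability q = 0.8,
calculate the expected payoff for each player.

E[P1] = 4.84, E[P2] = 4.84

Work:
E[P1] = p·q·π₁(A,X) + p·(1-q)·π₁(A,Y) + (1-p)·q·π₁(B,X) + (1-p)·(1-q)·π₁(B,Y)
= 0.8·0.8·6 + 0.8·0.2·3 + 0.2·0.8·2 + 0.2·0.2·5
= 4.84

E[P2] = 4.84 (similar calculation)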